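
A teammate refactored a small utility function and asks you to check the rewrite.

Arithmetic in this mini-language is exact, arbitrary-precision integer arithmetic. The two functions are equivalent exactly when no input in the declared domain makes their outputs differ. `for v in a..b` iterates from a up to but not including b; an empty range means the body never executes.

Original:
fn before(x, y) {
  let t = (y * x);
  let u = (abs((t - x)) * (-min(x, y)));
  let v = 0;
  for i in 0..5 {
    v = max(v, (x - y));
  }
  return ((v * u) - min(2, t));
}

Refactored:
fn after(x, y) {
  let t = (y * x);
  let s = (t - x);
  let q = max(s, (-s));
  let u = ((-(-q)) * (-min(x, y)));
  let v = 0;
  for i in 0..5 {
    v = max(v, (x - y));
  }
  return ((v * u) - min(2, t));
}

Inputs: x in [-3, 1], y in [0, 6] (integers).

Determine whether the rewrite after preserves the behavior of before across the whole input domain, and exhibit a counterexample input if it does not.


The two are interchangeable: local variable names differ; and min/max/abs usage differs; and statement counts differ, and every declared input agrees.
Spot check at x=-1, y=1 — before: t=-1, then u=0, then v=0, then (i=0), then v=0, then (i=1), then v=0, then (i=2), then v=0, then (i=3), then v=0, then (i=4), then v=0, then returns 1. after: t=-1, then s=0, then q=0, then u=0, then v=0, then (i=0), then v=0, then (i=1), then v=0, then (i=2), then v=0, then (i=3), then v=0, then (i=4), then v=0, then returns 1. Both give 1.
Across all 35 domain points the two functions coincide.
verdict: equivalent


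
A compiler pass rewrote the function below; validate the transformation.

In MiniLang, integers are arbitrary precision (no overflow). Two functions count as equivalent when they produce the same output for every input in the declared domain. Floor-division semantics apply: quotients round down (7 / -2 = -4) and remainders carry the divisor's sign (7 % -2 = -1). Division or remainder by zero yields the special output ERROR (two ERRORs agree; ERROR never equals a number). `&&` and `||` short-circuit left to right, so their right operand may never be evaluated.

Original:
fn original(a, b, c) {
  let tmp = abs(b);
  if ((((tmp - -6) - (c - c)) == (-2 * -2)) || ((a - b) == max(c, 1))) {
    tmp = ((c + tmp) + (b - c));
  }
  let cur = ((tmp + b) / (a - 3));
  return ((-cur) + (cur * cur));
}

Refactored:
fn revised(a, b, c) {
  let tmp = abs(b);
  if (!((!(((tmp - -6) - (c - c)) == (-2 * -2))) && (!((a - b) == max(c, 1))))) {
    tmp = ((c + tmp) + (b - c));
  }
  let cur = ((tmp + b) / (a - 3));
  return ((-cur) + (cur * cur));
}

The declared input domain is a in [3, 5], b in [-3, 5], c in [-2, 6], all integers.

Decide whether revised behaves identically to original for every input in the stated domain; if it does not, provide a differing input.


Behavior is preserved: although boolean connective usage differs, the outputs never diverge.
Tracing a=3, b=5, c=4: original: tmp=5, then ((((tmp - -6) - (c - c)) == (-2 * -2)) || ((a - b) == max(c, 1))) is false, then a zero divisor aborts: ERROR | revised: tmp=5, then (!((!(((tmp - -6) - (c - c)) == (-2 * -2))) && (!((a - b) == max(c, 1))))) is false, then a zero divisor aborts: ERROR — matching result ERROR.
An exhaustive pass over the 243 declared inputs shows identical outputs.
verdict: equivalent


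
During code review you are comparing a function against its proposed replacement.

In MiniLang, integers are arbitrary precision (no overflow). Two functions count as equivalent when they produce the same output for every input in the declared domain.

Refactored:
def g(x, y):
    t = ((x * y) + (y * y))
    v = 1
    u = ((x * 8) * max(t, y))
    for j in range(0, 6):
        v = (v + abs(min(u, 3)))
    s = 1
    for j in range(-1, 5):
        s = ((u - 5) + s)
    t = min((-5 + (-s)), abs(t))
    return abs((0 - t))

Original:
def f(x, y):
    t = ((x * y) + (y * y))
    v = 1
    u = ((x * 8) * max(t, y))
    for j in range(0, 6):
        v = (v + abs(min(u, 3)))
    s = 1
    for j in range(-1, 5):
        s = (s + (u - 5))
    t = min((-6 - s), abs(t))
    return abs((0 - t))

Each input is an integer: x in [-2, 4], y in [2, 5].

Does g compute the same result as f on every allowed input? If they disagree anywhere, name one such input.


Run the pair on x=0, y=5.
f: t becomes 25; next v becomes 1; next u becomes 0; next at j=0:; next v becomes 1; next at j=1:; next v becomes 1; next at j=2:; next v becomes 1; next at j=3:; next v becomes 1; next at j=4:; next v becomes 1; next at j=5:; next v becomes 1; next s becomes 1; next at j=-1:; next s becomes -4; next at j=0:; next s becomes -9; next at j=1:; next s becomes -14; next at j=2:; next s becomes -19; next at j=3:; next s becomes -24; next at j=4:; next s becomes -29; next t becomes 23; next final value 23
g: t becomes 25; next v becomes 1; next u becomes 0; next at j=0:; next v becomes 1; next at j=1:; next v becomes 1; next at j=2:; next v becomes 1; next at j=3:; next v becomes 1; next at j=4:; next v becomes 1; next at j=5:; next v becomes 1; next s becomes 1; next at j=-1:; next s becomes -4; next at j=0:; next s becomes -9; next at j=1:; next s becomes -14; next at j=2:; next s becomes -19; next at j=3:; next s becomes -24; next at j=4:; next s becomes -29; next t becomes 24; next final value 24
23 and 24 differ, so these are not the same function on this domain.
verdict: not equivalent; witness: x=0, y=5


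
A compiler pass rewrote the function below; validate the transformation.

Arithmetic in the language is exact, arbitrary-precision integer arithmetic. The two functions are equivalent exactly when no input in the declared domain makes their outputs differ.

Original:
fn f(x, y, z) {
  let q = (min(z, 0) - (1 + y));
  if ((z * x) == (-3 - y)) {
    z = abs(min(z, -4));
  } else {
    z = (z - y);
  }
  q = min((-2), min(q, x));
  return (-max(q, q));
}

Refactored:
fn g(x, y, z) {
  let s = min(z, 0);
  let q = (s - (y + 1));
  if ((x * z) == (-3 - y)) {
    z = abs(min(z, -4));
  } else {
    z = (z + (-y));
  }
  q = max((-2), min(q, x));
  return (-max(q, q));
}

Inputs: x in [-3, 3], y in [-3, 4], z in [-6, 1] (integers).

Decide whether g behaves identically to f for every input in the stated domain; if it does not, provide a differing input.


Input x=-3, y=-3, z=-6: 4 from f versus 2 from g.
verdict: not equivalent; witness: x=-3, y=-3, z=-6


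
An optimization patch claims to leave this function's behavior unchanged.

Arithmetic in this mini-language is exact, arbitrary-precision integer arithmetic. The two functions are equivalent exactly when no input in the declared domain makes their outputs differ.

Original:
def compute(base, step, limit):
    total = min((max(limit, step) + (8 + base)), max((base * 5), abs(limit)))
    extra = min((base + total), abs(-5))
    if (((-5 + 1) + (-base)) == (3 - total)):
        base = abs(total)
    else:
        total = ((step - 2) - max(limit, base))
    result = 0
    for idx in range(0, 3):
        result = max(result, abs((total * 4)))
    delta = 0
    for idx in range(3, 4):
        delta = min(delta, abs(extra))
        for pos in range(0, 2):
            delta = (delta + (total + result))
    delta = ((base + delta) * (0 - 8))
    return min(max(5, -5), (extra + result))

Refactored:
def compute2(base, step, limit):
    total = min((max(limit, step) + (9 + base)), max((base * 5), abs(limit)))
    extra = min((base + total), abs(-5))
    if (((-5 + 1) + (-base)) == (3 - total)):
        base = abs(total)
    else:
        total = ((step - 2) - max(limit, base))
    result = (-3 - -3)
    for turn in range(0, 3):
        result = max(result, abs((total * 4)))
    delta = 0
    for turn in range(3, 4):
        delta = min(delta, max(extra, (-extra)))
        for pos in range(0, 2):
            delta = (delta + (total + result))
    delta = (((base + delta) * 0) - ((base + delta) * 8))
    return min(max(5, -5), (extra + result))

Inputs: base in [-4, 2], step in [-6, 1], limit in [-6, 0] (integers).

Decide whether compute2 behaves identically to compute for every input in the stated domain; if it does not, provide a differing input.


Run the pair on base=-4, step=-4, limit=-6.
compute: total := 0 | extra := -4 | (((-5 + 1) + (-base)) == (3 - total)): false | total := -2 | result := 0 | iter idx=0: | result := 8 | iter idx=1: | result := 8 | iter idx=2: | result := 8 | delta := 0 | iter idx=3: | delta := 0 | iter pos=0: | delta := 6 | iter pos=1: | delta := 12 | delta := -64 | result 4
compute2: total := 1 | extra := -3 | (((-5 + 1) + (-base)) == (3 - total)): false | total := -2 | result := 0 | iter turn=0: | result := 8 | iter turn=1: | result := 8 | iter turn=2: | result := 8 | delta := 0 | iter turn=3: | delta := 0 | iter pos=0: | delta := 6 | iter pos=1: | delta := 12 | delta := -64 | result 5
4 and 5 differ, so these are not the same function on this domain.
verdict: not equivalent; witness: base=-4, step=-4, limit=-6


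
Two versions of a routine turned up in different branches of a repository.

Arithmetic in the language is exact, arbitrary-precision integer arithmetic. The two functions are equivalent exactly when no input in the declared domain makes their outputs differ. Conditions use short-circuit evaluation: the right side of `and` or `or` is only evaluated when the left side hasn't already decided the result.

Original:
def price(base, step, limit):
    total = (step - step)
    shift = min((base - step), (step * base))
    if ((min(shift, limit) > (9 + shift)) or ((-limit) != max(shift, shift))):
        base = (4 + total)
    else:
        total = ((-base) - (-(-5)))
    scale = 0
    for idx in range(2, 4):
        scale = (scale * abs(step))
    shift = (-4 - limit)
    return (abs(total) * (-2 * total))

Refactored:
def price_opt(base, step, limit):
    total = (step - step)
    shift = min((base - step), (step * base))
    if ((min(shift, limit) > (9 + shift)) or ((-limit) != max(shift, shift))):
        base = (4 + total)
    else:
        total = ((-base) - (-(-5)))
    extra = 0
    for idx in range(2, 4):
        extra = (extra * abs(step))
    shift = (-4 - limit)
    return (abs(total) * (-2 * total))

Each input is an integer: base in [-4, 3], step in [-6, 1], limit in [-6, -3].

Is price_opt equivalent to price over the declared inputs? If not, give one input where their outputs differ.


This is a faithful refactor — local variable names differ, but the computed results match everywhere.
Spot check at base=-4, step=1, limit=-4 — price: total := 0 | shift := -5 | ((min(shift, limit) > (9 + shift)) or ((-limit) != max(shift, shift))): true | base := 4 | scale := 0 | iter idx=2: | scale := 0 | iter idx=3: | scale := 0 | shift := 0 | result 0. price_opt: total := 0 | shift := -5 | ((min(shift, limit) > (9 + shift)) or ((-limit) != max(shift, shift))): true | base := 4 | extra := 0 | iter idx=2: | extra := 0 | iter idx=3: | extra := 0 | shift := 0 | result 0. Both give 0.
An exhaustive pass over the 256 declared inputs shows identical outputs.
verdict: equivalent


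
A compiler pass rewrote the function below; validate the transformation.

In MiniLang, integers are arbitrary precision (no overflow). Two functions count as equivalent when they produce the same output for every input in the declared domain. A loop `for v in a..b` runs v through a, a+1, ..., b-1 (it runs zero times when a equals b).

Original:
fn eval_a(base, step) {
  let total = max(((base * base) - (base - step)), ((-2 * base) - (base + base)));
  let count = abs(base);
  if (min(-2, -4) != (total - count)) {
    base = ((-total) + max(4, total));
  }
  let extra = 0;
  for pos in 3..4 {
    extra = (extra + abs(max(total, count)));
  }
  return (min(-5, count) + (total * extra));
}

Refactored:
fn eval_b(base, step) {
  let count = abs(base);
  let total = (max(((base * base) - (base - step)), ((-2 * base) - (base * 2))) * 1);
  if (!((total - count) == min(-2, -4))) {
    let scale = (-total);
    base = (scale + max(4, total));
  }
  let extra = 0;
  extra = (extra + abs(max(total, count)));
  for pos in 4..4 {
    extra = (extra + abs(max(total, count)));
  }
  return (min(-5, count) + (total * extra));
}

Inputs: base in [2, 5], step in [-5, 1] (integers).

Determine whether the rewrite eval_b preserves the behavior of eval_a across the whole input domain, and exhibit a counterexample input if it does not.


Although arithmetic usage differs; boolean connective usage differs; loop structure differs; comparison usage differs; local variable names differ; statement counts differ; constant usage differs; min/max/abs usage differs, 28/28 inputs agree.
verdict: equivalent


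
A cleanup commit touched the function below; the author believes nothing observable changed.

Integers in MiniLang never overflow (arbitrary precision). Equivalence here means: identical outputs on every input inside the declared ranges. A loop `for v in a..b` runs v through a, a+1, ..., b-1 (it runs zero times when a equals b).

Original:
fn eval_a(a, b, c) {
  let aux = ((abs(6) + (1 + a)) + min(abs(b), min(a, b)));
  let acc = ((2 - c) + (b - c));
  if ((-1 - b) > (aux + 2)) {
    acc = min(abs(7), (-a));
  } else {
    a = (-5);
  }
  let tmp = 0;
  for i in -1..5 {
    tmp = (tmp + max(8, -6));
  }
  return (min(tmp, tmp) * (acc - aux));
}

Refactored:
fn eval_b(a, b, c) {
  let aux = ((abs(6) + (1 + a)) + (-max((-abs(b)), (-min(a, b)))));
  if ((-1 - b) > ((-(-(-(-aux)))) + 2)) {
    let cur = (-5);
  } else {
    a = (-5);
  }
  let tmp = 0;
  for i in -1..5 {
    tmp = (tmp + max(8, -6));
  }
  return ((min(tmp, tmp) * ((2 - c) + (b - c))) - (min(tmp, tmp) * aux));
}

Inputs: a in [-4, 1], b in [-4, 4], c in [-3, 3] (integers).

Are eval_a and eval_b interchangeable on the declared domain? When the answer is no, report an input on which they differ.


Evaluate both at a=-4, b=-4, c=-2.
eval_a: aux becomes -1; next acc becomes 2; next ((-1 - b) > (aux + 2)) evaluates to true; next acc becomes 4; next tmp becomes 0; next at i=-1:; next tmp becomes 8; next at i=0:; next tmp becomes 16; next at i=1:; next tmp becomes 24; next at i=2:; next tmp becomes 32; next at i=3:; next tmp becomes 40; next at i=4:; next tmp becomes 48; next final value 240
eval_b: aux becomes -1; next ((-1 - b) > ((-(-(-(-aux)))) + 2)) evaluates to true; next cur becomes -5; next tmp becomes 0; next at i=-1:; next tmp becomes 8; next at i=0:; next tmp becomes 16; next at i=1:; next tmp becomes 24; next at i=2:; next tmp becomes 32; next at i=3:; next tmp becomes 40; next at i=4:; next tmp becomes 48; next final value 144
240 against 144: the behavior changed.
verdict: not equivalent; witness: a=-4, b=-4, c=-2


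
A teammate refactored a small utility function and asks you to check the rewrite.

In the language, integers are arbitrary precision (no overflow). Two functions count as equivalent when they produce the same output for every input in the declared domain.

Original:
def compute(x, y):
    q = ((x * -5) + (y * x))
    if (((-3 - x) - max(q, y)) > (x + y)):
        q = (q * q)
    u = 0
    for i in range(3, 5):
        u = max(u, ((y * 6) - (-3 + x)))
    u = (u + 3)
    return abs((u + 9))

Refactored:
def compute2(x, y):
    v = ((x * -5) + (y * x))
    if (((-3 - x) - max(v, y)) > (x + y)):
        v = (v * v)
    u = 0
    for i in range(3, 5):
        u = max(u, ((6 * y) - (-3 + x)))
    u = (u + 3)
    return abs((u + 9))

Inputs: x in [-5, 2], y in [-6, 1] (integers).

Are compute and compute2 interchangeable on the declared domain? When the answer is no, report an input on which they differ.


Comparing the listings, the differences include: local variable names differ.
Tracing x=-3, y=0: compute: q = 15; (((-3 - x) - max(q, y)) > (x + y)) -> false; u = 0; [i=3]; u = 6; [i=4]; u = 6; u = 9; return 18 | compute2: v = 15; (((-3 - x) - max(v, y)) > (x + y)) -> false; u = 0; [i=3]; u = 6; [i=4]; u = 6; u = 9; return 18 — matching result 18.
Every one of the 64 inputs gives matching results.
verdict: equivalent


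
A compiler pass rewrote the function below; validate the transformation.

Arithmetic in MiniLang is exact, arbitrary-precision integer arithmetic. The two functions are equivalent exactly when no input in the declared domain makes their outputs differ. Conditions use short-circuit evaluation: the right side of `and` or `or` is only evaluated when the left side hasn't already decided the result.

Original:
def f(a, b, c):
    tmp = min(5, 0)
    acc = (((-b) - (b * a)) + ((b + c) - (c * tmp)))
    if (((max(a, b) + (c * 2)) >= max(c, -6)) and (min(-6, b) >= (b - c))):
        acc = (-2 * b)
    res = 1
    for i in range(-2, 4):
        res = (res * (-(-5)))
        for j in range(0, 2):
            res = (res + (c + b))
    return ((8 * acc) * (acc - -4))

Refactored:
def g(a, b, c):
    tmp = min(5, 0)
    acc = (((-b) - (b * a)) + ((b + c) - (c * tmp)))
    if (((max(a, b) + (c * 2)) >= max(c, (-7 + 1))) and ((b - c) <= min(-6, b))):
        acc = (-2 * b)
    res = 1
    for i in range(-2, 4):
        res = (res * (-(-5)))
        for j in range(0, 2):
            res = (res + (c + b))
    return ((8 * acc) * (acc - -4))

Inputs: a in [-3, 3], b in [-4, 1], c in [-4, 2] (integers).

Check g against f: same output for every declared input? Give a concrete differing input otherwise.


Equivalent — the differences include arithmetic usage differs; also comparison usage differs; also constant usage differs, yet no declared input distinguishes the two.
As a probe, take a=1, b=0, c=-2: f runs tmp = 0; acc = -2; (((max(a, b) + (c * 2)) >= max(c, -6)) and (min(-6, b) >= (b - c))) -> false; res = 1; [i=-2]; res = 5; [j=0]; res = 3; [j=1]; res = 1; [i=-1]; res = 5; [j=0]; res = 3; [j=1]; res = 1; [i=0]; res = 5; [j=0]; res = 3; [j=1]; res = 1; [i=1]; res = 5; [j=0]; res = 3; [j=1]; res = 1; [i=2]; res = 5; [j=0]; res = 3; [j=1]; res = 1; [i=3]; res = 5; [j=0]; res = 3; [j=1]; res = 1; return -32; g runs tmp = 0; acc = -2; (((max(a, b) + (c * 2)) >= max(c, (-7 + 1))) and ((b - c) <= min(-6, b))) -> false; res = 1; [i=-2]; res = 5; [j=0]; res = 3; [j=1]; res = 1; [i=-1]; res = 5; [j=0]; res = 3; [j=1]; res = 1; [i=0]; res = 5; [j=0]; res = 3; [j=1]; res = 1; [i=1]; res = 5; [j=0]; res = 3; [j=1]; res = 1; [i=2]; res = 5; [j=0]; res = 3; [j=1]; res = 1; [i=3]; res = 5; [j=0]; res = 3; [j=1]; res = 1; return -32; both end at -32.
Checked all 294 inputs in the declared domain: the outputs agree on every one.
verdict: equivalent


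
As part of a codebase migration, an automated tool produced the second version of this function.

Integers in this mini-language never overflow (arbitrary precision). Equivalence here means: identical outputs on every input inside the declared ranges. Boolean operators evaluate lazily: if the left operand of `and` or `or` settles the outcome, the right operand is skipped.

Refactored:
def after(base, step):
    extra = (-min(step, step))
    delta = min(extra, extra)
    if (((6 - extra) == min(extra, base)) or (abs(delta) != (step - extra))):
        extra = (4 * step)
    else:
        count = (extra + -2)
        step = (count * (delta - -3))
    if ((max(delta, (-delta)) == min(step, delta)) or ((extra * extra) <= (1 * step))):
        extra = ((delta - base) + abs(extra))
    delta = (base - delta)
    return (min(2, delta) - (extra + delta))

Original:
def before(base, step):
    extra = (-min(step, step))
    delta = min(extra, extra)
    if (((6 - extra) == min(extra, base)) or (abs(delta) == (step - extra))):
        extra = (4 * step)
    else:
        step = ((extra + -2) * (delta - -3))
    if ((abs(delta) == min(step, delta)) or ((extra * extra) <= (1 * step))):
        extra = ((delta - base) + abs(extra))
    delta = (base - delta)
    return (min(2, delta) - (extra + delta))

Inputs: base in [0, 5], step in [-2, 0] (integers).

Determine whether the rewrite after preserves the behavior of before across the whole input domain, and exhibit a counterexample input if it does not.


There is a counterexample at base=0, step=-2: -2 on one side, 8 on the other.
before: extra := 2 | delta := 2 | (((6 - extra) == min(extra, base)) or (abs(delta) == (step - extra))): false | step := 0 | ((abs(delta) == min(step, delta)) or ((extra * extra) <= (1 * step))): false | delta := -2 | result -2
after: extra := 2 | delta := 2 | (((6 - extra) == min(extra, base)) or (abs(delta) != (step - extra))): true | extra := -8 | ((max(delta, (-delta)) == min(step, delta)) or ((extra * extra) <= (1 * step))): false | delta := -2 | result 8
verdict: not equivalent; witness: base=0, step=-2


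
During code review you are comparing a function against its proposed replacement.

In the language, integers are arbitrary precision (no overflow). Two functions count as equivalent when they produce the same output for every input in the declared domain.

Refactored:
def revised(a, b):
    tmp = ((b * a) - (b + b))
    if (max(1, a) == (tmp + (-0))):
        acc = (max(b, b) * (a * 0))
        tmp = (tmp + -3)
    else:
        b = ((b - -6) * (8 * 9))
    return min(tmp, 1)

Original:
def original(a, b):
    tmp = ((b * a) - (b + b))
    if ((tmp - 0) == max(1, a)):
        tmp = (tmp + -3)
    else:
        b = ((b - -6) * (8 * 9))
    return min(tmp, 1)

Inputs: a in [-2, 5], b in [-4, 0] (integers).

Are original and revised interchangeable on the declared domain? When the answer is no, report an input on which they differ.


Reading the diff, among the changes: constant usage differs, arithmetic usage differs, local variable names differ, statement counts differ, min/max/abs usage differs.
One worked example (a=1, b=-2) — original: tmp := 2 | ((tmp - 0) == max(1, a)): false | b := 288 | result 1; revised: tmp := 2 | (max(1, a) == (tmp + (-0))): false | b := 288 | result 1; agreement on 1.
An exhaustive pass over the 40 declared inputs shows identical outputs.
verdict: equivalent


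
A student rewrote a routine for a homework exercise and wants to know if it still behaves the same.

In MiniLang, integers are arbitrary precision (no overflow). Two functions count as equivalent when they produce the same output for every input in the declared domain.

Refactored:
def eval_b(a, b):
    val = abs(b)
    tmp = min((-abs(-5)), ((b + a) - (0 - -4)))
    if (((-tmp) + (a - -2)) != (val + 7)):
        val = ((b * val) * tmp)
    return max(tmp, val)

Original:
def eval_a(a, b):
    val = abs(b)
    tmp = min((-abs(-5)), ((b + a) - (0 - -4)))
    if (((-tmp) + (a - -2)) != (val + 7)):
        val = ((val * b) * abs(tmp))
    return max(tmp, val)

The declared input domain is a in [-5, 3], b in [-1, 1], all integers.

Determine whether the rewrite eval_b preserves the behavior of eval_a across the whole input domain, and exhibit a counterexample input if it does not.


On input a=-5, b=-1, eval_a returns -10 while eval_b returns 10.
verdict: not equivalent; witness: a=-5, b=-1


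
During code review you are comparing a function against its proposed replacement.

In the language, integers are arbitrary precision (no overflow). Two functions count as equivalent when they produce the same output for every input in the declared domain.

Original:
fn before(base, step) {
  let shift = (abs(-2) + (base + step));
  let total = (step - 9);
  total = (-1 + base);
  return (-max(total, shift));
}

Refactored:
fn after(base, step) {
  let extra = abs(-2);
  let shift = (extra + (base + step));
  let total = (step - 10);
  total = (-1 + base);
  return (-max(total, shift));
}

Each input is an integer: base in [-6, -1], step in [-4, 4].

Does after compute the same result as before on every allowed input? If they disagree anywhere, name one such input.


Equivalent. Although `9` became `10`, no input in the stated domain can expose it.
Every one of the 54 inputs gives matching results.
Tracing base=-3, step=4: before: shift becomes 3; next total becomes -5; next total becomes -4; next final value -3 | after: extra becomes 2; next shift becomes 3; next total becomes -6; next total becomes -4; next final value -3 — matching result -3.
verdict: equivalent


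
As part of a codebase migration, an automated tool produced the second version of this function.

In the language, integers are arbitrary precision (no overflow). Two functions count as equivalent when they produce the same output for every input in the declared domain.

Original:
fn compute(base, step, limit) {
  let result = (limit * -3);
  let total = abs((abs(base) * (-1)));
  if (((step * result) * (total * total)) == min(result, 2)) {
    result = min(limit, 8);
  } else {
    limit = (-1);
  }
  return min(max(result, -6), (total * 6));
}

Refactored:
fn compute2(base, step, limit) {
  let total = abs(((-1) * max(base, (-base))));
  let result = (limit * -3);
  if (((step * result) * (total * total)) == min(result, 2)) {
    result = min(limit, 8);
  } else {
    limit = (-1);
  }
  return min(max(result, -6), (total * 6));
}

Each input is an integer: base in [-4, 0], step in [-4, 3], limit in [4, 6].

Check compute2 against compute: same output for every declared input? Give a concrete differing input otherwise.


Equivalent — the differences include min/max/abs usage differs, yet no declared input distinguishes the two.
Tracing base=-2, step=-4, limit=4: compute: result becomes -12; next total becomes 2; next (((step * result) * (total * total)) == min(result, 2)) evaluates to false; next limit becomes -1; next final value -6 | compute2: total becomes 2; next result becomes -12; next (((step * result) * (total * total)) == min(result, 2)) evaluates to false; next limit becomes -1; next final value -6 — matching result -6.
Across all 120 domain points the two functions coincide.
verdict: equivalent


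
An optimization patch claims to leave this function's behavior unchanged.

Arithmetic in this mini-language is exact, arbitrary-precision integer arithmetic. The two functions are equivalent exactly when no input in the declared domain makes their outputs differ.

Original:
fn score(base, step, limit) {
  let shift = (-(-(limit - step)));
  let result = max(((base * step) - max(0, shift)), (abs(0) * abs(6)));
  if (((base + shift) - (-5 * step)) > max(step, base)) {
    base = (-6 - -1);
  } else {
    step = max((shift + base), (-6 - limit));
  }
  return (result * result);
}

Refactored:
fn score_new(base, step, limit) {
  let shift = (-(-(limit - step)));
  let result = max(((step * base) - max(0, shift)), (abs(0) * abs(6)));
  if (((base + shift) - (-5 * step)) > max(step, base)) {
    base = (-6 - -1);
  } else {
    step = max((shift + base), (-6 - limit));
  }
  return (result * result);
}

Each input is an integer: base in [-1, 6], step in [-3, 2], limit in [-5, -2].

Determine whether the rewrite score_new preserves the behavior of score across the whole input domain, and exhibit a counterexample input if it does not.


Comparing the listings, the differences include: same computation, different form.
Spot check at base=2, step=-2, limit=-5 — score: shift := -3 | result := 0 | (((base + shift) - (-5 * step)) > max(step, base)): false | step := -1 | result 0. score_new: shift := -3 | result := 0 | (((base + shift) - (-5 * step)) > max(step, base)): false | step := -1 | result 0. Both give 0.
Every one of the 192 inputs gives matching results.
verdict: equivalent


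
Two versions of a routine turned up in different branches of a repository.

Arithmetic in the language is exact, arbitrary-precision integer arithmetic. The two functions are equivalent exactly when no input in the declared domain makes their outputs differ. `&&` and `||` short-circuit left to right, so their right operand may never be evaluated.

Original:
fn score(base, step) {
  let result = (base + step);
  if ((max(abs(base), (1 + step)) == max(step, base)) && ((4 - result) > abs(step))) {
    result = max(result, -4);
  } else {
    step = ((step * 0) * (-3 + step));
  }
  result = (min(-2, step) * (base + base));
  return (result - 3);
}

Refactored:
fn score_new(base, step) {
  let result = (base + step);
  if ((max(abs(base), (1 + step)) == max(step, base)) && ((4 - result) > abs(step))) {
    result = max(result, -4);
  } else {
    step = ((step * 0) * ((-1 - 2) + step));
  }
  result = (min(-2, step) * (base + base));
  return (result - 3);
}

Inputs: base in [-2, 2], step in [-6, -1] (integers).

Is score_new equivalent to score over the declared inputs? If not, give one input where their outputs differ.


Side by side, the visible changes include: constant usage differs; also arithmetic usage differs.
As a probe, take base=1, step=-6: score runs result=-5, then ((max(abs(base), (1 + step)) == max(step, base)) && ((4 - result) > abs(step))) is true, then result=-4, then result=-12, then returns -15; score_new runs result=-5, then ((max(abs(base), (1 + step)) == max(step, base)) && ((4 - result) > abs(step))) is true, then result=-4, then result=-12, then returns -15; both end at -15.
Sweeping the whole domain (30 inputs) finds no disagreement.
verdict: equivalent


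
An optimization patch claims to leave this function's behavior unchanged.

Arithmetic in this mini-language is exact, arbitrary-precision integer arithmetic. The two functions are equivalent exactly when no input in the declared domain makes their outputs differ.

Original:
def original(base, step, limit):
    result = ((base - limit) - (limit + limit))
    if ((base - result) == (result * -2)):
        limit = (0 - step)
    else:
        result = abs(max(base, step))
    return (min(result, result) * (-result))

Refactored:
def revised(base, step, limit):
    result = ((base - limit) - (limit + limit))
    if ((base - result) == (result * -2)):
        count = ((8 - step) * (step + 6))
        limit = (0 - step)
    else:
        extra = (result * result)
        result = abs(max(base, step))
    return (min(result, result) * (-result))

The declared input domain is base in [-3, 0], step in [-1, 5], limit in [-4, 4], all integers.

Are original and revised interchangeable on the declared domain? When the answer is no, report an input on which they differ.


The two versions differ — the changes include statement counts differ; and local variable names differ; and constant usage differs; and arithmetic usage differs.
As a probe, take base=-3, step=0, limit=1: original runs result=-6, then ((base - result) == (result * -2)) is false, then result=0, then returns 0; revised runs result=-6, then ((base - result) == (result * -2)) is false, then extra=36, then result=0, then returns 0; both end at 0.
Across all 252 domain points the two functions coincide.
verdict: equivalent


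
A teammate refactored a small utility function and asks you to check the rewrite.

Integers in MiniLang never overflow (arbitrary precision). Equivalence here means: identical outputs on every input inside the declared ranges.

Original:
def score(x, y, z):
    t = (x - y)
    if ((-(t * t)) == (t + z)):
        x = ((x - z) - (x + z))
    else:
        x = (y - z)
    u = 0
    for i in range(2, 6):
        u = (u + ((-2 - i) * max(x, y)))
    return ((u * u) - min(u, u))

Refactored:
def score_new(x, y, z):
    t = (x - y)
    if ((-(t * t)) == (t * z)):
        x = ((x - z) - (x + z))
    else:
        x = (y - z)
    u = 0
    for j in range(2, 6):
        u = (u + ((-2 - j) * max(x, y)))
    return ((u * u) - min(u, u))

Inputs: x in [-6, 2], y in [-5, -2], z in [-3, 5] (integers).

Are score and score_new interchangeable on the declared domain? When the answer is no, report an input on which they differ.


The rewrite breaks on x=-6, y=-5, z=0, where the results are 0 and 11990.
score: t=-1, then ((-(t * t)) == (t + z)) is true, then x=0, then u=0, then (i=2), then u=0, then (i=3), then u=0, then (i=4), then u=0, then (i=5), then u=0, then returns 0
score_new: t=-1, then ((-(t * t)) == (t * z)) is false, then x=-5, then u=0, then (j=2), then u=20, then (j=3), then u=45, then (j=4), then u=75, then (j=5), then u=110, then returns 11990
verdict: not equivalent; witness: x=-6, y=-5, z=0


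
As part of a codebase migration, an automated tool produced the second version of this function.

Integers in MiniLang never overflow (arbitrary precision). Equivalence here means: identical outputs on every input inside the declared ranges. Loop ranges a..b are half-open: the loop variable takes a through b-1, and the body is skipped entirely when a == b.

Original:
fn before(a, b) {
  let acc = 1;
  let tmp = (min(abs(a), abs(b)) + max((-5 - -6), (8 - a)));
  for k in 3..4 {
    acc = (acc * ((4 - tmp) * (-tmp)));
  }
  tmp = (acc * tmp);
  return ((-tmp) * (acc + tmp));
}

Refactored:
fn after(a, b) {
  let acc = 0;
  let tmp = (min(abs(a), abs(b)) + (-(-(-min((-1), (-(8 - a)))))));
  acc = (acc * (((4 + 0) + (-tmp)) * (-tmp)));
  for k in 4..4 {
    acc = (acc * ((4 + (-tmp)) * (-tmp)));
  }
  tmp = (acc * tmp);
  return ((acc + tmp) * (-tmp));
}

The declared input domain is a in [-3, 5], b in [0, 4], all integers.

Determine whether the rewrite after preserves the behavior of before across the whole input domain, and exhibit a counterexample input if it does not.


There is a counterexample at a=-3, b=0: -782628 on one side, 0 on the other.
before: acc becomes 1; next tmp becomes 11; next at k=3:; next acc becomes 77; next tmp becomes 847; next final value -782628
after: acc becomes 0; next tmp becomes 11; next acc becomes 0; next k never enters its loop body; next tmp becomes 0; next final value 0
verdict: not equivalent; witness: a=-3, b=0


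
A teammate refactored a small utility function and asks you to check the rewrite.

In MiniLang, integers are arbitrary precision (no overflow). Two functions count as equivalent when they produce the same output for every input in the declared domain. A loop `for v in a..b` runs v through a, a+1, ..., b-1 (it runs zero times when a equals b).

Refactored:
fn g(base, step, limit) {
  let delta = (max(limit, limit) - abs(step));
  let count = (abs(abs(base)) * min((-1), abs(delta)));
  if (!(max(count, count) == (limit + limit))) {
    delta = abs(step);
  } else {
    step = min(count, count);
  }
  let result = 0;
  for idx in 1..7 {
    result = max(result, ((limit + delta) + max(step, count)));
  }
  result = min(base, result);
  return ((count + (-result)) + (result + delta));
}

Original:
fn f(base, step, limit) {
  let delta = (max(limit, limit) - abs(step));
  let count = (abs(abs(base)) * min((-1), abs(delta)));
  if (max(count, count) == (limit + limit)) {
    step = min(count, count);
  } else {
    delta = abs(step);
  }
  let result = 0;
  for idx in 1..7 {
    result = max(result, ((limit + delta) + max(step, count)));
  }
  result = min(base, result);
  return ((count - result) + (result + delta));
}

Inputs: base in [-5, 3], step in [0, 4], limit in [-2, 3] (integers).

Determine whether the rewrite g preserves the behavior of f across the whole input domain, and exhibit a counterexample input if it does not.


Comparing the listings, the differences include: boolean connective usage differs, and arithmetic usage differs.
As a probe, take base=2, step=4, limit=3: f runs delta becomes -1; next count becomes -2; next (max(count, count) == (limit + limit)) evaluates to false; next delta becomes 4; next result becomes 0; next at idx=1:; next result becomes 11; next at idx=2:; next result becomes 11; next at idx=3:; next result becomes 11; next at idx=4:; next result becomes 11; next at idx=5:; next result becomes 11; next at idx=6:; next result becomes 11; next result becomes 2; next final value 2; g runs delta becomes -1; next count becomes -2; next (!(max(count, count) == (limit + limit))) evaluates to true; next delta becomes 4; next result becomes 0; next at idx=1:; next result becomes 11; next at idx=2:; next result becomes 11; next at idx=3:; next result becomes 11; next at idx=4:; next result becomes 11; next at idx=5:; next result becomes 11; next at idx=6:; next result becomes 11; next result becomes 2; next final value 2; both end at 2.
Sweeping the whole domain (270 inputs) finds no disagreement.
verdict: equivalent


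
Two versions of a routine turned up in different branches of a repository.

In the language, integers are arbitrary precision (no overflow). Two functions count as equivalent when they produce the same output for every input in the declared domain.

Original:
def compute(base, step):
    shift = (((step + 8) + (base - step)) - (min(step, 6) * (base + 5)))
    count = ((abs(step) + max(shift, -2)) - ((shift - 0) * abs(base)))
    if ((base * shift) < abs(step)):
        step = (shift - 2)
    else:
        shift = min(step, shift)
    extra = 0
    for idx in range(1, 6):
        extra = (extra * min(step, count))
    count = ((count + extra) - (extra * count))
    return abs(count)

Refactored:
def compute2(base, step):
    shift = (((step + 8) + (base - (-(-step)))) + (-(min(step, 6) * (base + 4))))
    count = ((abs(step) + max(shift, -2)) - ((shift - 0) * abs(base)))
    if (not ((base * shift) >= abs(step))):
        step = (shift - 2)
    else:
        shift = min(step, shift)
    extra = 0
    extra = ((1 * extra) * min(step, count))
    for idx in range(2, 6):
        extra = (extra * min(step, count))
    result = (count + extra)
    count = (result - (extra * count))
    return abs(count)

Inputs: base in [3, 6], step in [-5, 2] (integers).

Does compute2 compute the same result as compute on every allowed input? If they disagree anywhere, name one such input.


Take base=3, step=-5.
compute: shift := 51 | count := -97 | ((base * shift) < abs(step)): false | shift := -5 | extra := 0 | iter idx=1: | extra := 0 | iter idx=2: | extra := 0 | iter idx=3: | extra := 0 | iter idx=4: | extra := 0 | iter idx=5: | extra := 0 | count := -97 | result 97
compute2: shift := 46 | count := -87 | (not ((base * shift) >= abs(step))): false | shift := -5 | extra := 0 | extra := 0 | iter idx=2: | extra := 0 | iter idx=3: | extra := 0 | iter idx=4: | extra := 0 | iter idx=5: | extra := 0 | result := -87 | count := -87 | result 87
97 and 87 differ, so these are not the same function on this domain.
verdict: not equivalent; witness: base=3, step=-5


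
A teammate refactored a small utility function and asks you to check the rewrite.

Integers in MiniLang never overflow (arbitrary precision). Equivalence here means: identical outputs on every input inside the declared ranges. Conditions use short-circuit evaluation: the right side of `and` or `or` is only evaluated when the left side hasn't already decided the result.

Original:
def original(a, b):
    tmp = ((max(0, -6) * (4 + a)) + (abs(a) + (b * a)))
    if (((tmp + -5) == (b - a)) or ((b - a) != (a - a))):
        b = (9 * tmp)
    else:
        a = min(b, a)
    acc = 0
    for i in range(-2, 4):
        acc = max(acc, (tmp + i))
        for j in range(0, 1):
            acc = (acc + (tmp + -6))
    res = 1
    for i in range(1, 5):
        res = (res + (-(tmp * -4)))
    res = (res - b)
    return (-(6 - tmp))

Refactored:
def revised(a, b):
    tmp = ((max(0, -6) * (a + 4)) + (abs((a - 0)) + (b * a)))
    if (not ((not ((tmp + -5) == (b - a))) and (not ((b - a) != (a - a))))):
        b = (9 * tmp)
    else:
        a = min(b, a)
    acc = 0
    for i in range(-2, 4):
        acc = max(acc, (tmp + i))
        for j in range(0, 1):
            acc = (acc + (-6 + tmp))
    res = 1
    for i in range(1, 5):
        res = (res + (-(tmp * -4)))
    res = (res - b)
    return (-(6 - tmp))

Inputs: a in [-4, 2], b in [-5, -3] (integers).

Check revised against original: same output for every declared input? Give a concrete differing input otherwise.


Behavior is preserved: although boolean connective usage differs; constant usage differs; arithmetic usage differs, the outputs never diverge.
As a probe, take a=-1, b=-5: original runs tmp := 6 | (((tmp + -5) == (b - a)) or ((b - a) != (a - a))): true | b := 54 | acc := 0 | iter i=-2: | acc := 4 | iter j=0: | acc := 4 | iter i=-1: | acc := 5 | iter j=0: | acc := 5 | iter i=0: | acc := 6 | iter j=0: | acc := 6 | iter i=1: | acc := 7 | iter j=0: | acc := 7 | iter i=2: | acc := 8 | iter j=0: | acc := 8 | iter i=3: | acc := 9 | iter j=0: | acc := 9 | res := 1 | iter i=1: | res := 25 | iter i=2: | res := 49 | iter i=3: | res := 73 | iter i=4: | res := 97 | res := 43 | result 0; revised runs tmp := 6 | (not ((not ((tmp + -5) == (b - a))) and (not ((b - a) != (a - a))))): true | b := 54 | acc := 0 | iter i=-2: | acc := 4 | iter j=0: | acc := 4 | iter i=-1: | acc := 5 | iter j=0: | acc := 5 | iter i=0: | acc := 6 | iter j=0: | acc := 6 | iter i=1: | acc := 7 | iter j=0: | acc := 7 | iter i=2: | acc := 8 | iter j=0: | acc := 8 | iter i=3: | acc := 9 | iter j=0: | acc := 9 | res := 1 | iter i=1: | res := 25 | iter i=2: | res := 49 | iter i=3: | res := 73 | iter i=4: | res := 97 | res := 43 | result 0; both end at 0.
Checked all 21 inputs in the declared domain: the outputs agree on every one.
verdict: equivalent
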